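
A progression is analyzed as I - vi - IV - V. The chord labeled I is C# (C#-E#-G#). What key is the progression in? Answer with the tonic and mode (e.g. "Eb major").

I is given as C#-E#-G# — a major triad with root C#.
If C# is scale degree 1 and the mode makes that degree carry a major triad, the tonic is C# and the mode is major.

C# major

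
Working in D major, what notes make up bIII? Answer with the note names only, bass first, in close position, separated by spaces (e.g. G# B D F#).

bIII is a major triad on the lowered third degree, borrowed from the parallel minor. In D major that root is F.
So the chord is F-A-C, a major triad.

F A C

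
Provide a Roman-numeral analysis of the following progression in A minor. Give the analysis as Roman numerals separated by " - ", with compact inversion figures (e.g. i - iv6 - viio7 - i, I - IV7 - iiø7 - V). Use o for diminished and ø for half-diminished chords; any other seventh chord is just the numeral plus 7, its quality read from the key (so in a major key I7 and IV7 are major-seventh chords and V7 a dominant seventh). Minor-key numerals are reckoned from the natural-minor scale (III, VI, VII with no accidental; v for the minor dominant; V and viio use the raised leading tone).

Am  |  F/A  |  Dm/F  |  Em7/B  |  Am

Am: minor triad on A = scale degree 1 → i.
F/A: root F is the submediant; major triad there is VI6.
Dm/F: root D is the subdominant; minor triad there is iv6.
Em7/B has root E, degree 5 in A minor, so v43.
Am: root A is the tonic; minor triad there is i.

i - VI6 - iv6 - v43 - i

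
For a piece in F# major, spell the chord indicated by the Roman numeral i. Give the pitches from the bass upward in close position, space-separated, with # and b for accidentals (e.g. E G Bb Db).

F# A C#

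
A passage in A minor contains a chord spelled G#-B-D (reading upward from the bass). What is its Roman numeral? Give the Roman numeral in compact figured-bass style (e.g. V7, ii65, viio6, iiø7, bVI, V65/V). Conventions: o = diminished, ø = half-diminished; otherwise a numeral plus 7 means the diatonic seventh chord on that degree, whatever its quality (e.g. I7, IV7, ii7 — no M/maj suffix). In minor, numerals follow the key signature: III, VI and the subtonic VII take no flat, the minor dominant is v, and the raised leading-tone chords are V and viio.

Stacked in thirds the chord is G#-B-D: a diminished triad on G#.
G# is scale degree 7 in A minor, and a diminished triad on that degree is written viio.

viio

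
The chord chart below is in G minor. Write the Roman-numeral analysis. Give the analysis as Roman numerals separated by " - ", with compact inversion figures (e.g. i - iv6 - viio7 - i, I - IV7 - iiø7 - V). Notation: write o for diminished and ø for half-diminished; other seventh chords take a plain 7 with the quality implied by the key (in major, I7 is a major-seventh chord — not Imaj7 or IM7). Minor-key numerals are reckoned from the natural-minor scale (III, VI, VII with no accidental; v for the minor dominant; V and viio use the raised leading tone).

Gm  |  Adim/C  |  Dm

Gm: root G is the tonic; minor triad there is i.
Adim/C: diminished triad on A = scale degree 2 → iio6.
Dm has root D, degree 5 in G minor, so v.

i - iio6 - v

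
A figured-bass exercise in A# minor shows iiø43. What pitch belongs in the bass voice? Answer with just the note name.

iiø in A# minor has root B#; the chord is B#-D#-F#-A#.
The figure 43 means second inversion — the fifth is in the bass.

F#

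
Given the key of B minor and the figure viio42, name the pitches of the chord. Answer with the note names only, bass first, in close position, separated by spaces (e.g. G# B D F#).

G A# C# E

In B minor, the leading-tone chord is built on the raised seventh degree, A#.
Stacking thirds from A# gives A#-C#-E-G.
With the 42 figure the chord is in third inversion; from the bass G upward in close position it reads G-A#-C#-E.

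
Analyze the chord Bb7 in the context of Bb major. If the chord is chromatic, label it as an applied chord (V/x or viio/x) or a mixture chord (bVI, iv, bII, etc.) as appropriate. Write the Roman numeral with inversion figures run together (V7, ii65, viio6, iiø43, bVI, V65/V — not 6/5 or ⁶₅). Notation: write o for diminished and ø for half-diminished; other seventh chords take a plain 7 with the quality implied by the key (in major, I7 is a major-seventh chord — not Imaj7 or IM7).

The pitches Bb-D-F-Ab form a dominant seventh chord rooted on Bb.
Bb is not a diatonic chord root with this quality in Bb major, but it lies a perfect fifth above Eb (IV), so the chord functions as an applied dominant of IV.

V7/IV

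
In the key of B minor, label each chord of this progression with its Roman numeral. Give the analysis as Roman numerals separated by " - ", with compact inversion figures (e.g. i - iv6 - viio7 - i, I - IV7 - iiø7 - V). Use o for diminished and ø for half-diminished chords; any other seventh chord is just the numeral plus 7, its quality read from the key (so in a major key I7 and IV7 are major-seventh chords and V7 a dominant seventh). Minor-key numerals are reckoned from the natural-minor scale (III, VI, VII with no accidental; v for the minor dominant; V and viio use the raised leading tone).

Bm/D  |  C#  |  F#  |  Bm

Bm/D: root B is the tonic; minor triad there is i6.
C#: a major triad on C#, the applied dominant of V → V/V.
F# has root F#, degree 5 in B minor, so V.
Bm: minor triad on B = scale degree 1 → i.

i6 - V/V - V - i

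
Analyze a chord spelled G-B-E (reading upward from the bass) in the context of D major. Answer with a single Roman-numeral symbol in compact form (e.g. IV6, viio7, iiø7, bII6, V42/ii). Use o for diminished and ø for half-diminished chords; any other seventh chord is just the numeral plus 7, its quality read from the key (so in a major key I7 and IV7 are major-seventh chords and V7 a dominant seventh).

ii6

Stacked in thirds the chord is E-G-B: a minor triad on E.
In D major, E is the supertonic; the diatonic minor triad there is ii.
With G in the bass the chord is in first inversion, so the figured bass is 6.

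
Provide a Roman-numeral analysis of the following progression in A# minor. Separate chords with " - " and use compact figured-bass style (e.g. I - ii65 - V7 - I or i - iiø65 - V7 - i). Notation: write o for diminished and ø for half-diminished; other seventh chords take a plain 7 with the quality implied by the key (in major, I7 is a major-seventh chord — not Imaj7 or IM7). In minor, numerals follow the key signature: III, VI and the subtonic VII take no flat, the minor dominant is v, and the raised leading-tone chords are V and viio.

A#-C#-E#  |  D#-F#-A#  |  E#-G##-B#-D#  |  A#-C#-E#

A#-C#-E# has root A#, degree 1 in A# minor, so i.
D#-F#-A#: root D# is the subdominant; minor triad there is iv.
E#-G##-B#-D# has root E#, degree 5 in A# minor, so V7.
A#-C#-E# has root A#, degree 1 in A# minor, so i.

i - iv - V7 - i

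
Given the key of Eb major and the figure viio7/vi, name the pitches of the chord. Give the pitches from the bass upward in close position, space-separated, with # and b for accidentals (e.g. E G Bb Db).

B D F Ab

The slash marks an applied leading-tone chord: viio of vi. In Eb major, vi is C, so the leading tone to it is B, a half step below.
Building a fully diminished seventh chord on B gives B-D-F-Ab.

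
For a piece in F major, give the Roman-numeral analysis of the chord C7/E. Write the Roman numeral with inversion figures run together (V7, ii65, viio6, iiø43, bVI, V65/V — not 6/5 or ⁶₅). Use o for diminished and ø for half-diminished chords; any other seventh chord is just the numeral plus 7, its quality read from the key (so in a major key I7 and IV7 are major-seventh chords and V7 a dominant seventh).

The pitches C-E-G-Bb form a dominant seventh chord rooted on C.
In F major, C is the dominant; the diatonic dominant seventh chord there is V7.
With E in the bass the chord is in first inversion, so the figured bass is 65.

V65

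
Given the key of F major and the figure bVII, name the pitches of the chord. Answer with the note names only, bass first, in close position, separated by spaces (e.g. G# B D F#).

bVII is a major triad on the lowered seventh degree (the subtonic), borrowed from the parallel minor. In F major that root is Eb.
So the chord is Eb-G-Bb.

Eb G Bb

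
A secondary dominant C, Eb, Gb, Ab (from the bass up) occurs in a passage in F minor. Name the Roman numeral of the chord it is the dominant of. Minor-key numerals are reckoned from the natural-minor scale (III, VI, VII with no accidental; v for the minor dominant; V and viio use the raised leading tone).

VI

The chord is a dominant seventh chord on Ab.
A dominant resolves down a perfect fifth: Ab → Db. In F minor, Db is scale degree 6, i.e. VI.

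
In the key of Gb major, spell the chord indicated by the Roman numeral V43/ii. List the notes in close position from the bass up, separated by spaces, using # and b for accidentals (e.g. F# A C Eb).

Bb Db Eb G

The slash means an applied dominant: we want the dominant of ii. In Gb major, ii is Ab minor, and its dominant is built on Eb.
Building a dominant seventh chord on Eb gives Eb-G-Bb-Db.
The figured bass 43 indicates second inversion, placing the fifth (Bb) in the bass: Bb-Db-Eb-G.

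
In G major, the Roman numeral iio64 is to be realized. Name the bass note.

Eb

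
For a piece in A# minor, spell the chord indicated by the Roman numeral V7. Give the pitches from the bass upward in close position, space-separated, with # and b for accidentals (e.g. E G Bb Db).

In A# minor, the dominant is E#. The dominant is major (leading tone raised), so V is a dominant seventh chord.
That chord is spelled E#-G##-B#-D#.

E# G## B# D#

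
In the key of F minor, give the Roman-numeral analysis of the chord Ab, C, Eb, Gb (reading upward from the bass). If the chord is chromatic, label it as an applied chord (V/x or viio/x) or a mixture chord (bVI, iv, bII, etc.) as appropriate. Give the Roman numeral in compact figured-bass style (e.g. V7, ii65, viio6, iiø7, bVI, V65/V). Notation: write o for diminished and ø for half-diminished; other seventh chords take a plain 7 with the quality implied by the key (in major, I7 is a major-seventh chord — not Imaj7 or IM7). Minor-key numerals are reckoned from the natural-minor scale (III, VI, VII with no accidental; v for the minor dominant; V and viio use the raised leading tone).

V7/VI

The pitches Ab-C-Eb-Gb form a dominant seventh chord rooted on Ab.
Ab is not a diatonic chord root with this quality in F minor, but it lies a perfect fifth above Db (VI), so the chord functions as an applied dominant of VI.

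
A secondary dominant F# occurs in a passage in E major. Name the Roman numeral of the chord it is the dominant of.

V

The chord is a major triad on F#.
A dominant resolves down a perfect fifth: F# → B. In E major, B is scale degree 5, i.e. V.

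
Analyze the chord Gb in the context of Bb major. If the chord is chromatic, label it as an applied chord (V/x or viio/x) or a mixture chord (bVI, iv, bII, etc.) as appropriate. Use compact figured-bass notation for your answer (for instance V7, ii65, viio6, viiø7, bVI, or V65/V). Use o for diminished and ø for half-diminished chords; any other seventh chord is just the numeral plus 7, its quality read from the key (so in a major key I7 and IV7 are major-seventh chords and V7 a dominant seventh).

bVI

Stacked in thirds the chord is Gb-Bb-Db: a major triad on Gb.
Gb is the lowered sixth degree of Bb major (diatonic 6 would be G). This is a major triad on the lowered sixth degree, borrowed from the parallel minor.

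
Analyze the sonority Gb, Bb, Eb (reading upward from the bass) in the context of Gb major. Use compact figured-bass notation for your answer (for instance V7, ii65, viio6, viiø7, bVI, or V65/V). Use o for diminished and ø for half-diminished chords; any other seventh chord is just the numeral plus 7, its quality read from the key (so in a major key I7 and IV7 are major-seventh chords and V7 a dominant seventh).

vi6

The pitches Eb-Gb-Bb form a minor triad rooted on Eb.
Eb is scale degree 6 in Gb major, and a minor triad on that degree is written vi.
With Gb in the bass the chord is in first inversion, so the figured bass is 6.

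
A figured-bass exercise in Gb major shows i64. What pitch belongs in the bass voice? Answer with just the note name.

Db

i in Gb major has root Gb; the chord is Gb-Bbb-Db.
The figure 64 means second inversion — the fifth is in the bass.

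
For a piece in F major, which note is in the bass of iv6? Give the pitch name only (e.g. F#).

Db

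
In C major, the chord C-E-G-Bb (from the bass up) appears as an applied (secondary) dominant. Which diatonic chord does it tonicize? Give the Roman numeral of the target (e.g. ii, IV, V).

The chord is a dominant seventh chord on C.
A dominant resolves down a perfect fifth: C → F. In C major, F is scale degree 4, i.e. IV.

IV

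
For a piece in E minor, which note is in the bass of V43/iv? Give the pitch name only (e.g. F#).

B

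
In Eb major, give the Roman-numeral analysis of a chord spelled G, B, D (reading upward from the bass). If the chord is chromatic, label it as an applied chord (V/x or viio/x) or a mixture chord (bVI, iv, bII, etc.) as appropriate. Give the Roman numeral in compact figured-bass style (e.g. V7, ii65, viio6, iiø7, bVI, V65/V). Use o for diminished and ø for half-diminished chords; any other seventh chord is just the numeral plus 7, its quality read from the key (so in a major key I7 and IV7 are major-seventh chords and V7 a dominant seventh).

V/vi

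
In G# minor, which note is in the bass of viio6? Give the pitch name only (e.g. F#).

A#

viio in G# minor has root F##; the chord is F##-A#-C#.
The figure 6 means first inversion — the third is in the bass.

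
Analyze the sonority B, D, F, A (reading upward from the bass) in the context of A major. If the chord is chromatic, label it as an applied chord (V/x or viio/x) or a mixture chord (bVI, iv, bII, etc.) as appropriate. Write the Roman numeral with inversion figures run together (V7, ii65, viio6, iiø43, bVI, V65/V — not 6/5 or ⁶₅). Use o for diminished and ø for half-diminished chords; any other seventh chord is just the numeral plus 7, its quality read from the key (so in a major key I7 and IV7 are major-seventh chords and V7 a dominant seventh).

The pitches B-D-F-A form a half-diminished seventh chord rooted on B.
B is the second degree of A major. This is the half-diminished supertonic seventh, borrowed from the parallel minor.

iiø7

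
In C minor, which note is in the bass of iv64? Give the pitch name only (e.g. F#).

iv in C minor has root F; the chord is F-Ab-C.
The figure 64 means second inversion — the fifth is in the bass.

C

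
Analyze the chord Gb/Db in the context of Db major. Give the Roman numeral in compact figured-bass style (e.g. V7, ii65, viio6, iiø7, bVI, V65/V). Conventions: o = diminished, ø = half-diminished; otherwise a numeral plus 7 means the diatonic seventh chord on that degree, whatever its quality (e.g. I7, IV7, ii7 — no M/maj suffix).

The pitches Gb-Bb-Db form a major triad rooted on Gb.
Gb is scale degree 4 in Db major, and a major triad on that degree is written IV.
With Db in the bass the chord is in second inversion, so the figured bass is 64.

IV64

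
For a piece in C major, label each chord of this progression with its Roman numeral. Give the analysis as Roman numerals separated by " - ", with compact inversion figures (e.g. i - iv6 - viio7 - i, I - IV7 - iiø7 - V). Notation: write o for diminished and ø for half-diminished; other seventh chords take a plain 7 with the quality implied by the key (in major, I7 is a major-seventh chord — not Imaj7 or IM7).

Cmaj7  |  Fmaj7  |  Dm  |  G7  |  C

Cmaj7 has root C, degree 1 in C major, so I7.
Fmaj7: major seventh chord on F = scale degree 4 → IV7.
Dm: root D is the supertonic; minor triad there is ii.
G7: dominant seventh chord on G = scale degree 5 → V7.
C has root C, degree 1 in C major, so I.

I7 - IV7 - ii - V7 - I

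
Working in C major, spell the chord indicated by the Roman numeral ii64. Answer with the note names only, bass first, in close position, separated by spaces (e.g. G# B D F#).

A D F

In C major, the supertonic is D, and the diatonic chord built there is a minor triad.
Stacking thirds from D gives D-F-A.
The figured bass 64 indicates second inversion, placing the fifth (A) in the bass: A-D-F.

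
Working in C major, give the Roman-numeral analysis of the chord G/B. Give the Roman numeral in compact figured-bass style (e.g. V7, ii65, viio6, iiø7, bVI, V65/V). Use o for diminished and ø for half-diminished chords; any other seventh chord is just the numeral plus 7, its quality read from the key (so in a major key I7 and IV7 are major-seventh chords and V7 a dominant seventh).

The pitches G-B-D form a major triad rooted on G.
G is scale degree 5 in C major, and a major triad on that degree is written V.
With B in the bass the chord is in first inversion, so the figured bass is 6.

V6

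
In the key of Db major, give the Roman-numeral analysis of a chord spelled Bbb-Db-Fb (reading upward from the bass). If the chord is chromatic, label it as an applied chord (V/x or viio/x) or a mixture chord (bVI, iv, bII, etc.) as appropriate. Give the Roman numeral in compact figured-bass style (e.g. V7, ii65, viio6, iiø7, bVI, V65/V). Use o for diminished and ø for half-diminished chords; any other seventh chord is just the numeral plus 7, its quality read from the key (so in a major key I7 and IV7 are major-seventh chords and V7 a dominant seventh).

bVI

The pitches Bbb-Db-Fb form a major triad rooted on Bbb.
Bbb is the lowered sixth degree of Db major (diatonic 6 would be Bb). This is a major triad on the lowered sixth degree, borrowed from the parallel minor.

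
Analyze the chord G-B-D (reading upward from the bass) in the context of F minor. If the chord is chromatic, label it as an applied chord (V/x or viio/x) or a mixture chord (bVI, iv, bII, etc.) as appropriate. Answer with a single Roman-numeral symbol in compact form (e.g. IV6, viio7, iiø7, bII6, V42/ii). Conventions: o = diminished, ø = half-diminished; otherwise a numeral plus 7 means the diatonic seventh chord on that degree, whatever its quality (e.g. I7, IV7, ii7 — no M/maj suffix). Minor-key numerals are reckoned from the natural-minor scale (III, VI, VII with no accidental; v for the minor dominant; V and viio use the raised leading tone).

Stacked in thirds the chord is G-B-D: a major triad on G.
G is not a diatonic chord root with this quality in F minor, but it lies a perfect fifth above C (V), so the chord functions as an applied dominant of V.

V/V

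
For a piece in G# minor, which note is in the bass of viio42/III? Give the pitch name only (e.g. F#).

The applied chord viio42/III is rooted on A#: A#-C#-E-G.
The figure 42 means third inversion — the seventh is in the bass.

G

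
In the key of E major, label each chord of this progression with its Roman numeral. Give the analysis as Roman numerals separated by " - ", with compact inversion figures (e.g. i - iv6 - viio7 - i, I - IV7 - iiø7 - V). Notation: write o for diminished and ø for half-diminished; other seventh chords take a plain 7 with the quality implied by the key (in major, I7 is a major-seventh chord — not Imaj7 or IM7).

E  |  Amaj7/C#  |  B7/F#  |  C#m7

I - IV65 - V43 - vi7

E: major triad on E = scale degree 1 → I.
Amaj7/C#: root A is the subdominant; major seventh chord there is IV65.
B7/F# has root B, degree 5 in E major, so V43.
C#m7 has root C#, degree 6 in E major, so vi7.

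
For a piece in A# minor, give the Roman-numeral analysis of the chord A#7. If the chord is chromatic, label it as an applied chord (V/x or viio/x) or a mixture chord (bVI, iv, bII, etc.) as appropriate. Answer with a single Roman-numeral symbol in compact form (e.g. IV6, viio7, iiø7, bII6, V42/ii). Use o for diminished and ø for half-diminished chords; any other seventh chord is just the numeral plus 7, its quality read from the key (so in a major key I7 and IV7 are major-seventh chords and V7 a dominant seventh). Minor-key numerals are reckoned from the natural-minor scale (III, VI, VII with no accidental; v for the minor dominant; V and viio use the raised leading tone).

Stacked in thirds the chord is A#-C##-E#-G#: a dominant seventh chord on A#.
A# is not a diatonic chord root with this quality in A# minor, but it lies a perfect fifth above D# (iv), so the chord functions as an applied dominant of iv.

V7/iv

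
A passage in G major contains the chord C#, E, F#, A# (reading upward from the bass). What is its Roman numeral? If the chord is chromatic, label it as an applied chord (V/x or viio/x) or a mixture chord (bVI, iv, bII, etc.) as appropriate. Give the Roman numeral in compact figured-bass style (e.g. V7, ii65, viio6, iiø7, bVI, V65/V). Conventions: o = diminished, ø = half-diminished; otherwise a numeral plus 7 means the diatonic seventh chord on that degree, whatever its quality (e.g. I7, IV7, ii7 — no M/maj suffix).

V43/iii

The pitches F#-A#-C#-E form a dominant seventh chord rooted on F#.
F# is not a diatonic chord root with this quality in G major, but it lies a perfect fifth above B (iii), so the chord functions as an applied dominant of iii.
With C# in the bass the chord is in second inversion, so the figured bass is 43.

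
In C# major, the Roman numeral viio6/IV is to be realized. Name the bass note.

G#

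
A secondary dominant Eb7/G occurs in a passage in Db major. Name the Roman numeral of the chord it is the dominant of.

V

The chord is a dominant seventh chord on Eb.
A dominant resolves down a perfect fifth: Eb → Ab. In Db major, Ab is scale degree 5, i.e. V.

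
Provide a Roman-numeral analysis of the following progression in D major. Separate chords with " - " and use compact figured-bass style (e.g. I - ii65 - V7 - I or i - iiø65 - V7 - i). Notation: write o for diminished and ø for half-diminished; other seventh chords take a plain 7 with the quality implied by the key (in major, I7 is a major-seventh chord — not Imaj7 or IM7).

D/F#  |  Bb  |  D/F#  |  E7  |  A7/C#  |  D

D/F# has root D, degree 1 in D major, so I6.
Bb: major triad on Bb — chromatic; bVI (borrowed from the parallel minor).
D/F#: root D is the tonic; major triad there is I6.
E7 is the secondary dominant of V (dominant seventh chord on E): V7/V.
A7/C#: dominant seventh chord on A = scale degree 5 → V65.
D has root D, degree 1 in D major, so I.

I6 - bVI - I6 - V7/V - V65 - I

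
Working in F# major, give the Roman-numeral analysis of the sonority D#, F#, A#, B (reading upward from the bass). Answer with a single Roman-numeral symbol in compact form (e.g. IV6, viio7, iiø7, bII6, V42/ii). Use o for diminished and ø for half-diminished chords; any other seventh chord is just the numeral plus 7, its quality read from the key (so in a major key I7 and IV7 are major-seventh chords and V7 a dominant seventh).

IV65

Stacked in thirds the chord is B-D#-F#-A#: a major seventh chord on B.
In F# major, B is the subdominant; the diatonic major seventh chord there is IV7.
With D# in the bass the chord is in first inversion, so the figured bass is 65.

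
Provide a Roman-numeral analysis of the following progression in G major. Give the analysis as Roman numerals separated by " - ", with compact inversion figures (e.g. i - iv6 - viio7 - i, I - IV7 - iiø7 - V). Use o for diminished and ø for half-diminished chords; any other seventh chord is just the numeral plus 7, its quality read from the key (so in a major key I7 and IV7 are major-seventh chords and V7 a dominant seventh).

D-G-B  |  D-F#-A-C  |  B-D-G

I64 - V7 - I6

D-G-B has root G, degree 1 in G major, so I64.
D-F#-A-C: root D is the dominant; dominant seventh chord there is V7.
B-D-G: major triad on G = scale degree 1 → I6.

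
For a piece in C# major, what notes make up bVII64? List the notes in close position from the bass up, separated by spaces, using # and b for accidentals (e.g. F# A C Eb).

Scale degree 7 in C# major is B#; lowering it a half step gives B. bVII64 is a major triad on the lowered seventh degree (the subtonic), borrowed from the parallel minor.
So the chord is B-D#-F#, a major triad.
With the 64 figure the chord is in second inversion; from the bass F# upward in close position it reads F#-B-D#.

F# B D#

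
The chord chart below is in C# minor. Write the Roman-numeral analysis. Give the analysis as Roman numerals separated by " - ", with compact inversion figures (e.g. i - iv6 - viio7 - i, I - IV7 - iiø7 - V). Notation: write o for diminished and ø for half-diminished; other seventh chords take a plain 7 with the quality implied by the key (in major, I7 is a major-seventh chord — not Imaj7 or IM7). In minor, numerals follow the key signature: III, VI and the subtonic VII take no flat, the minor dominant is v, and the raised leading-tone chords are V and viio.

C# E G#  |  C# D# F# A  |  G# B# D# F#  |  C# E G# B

C#-E-G#: minor triad on C# = scale degree 1 → i.
C#-D#-F#-A: half-diminished seventh chord on D# = scale degree 2 → iiø42.
G#-B#-D#-F#: root G# is the dominant; dominant seventh chord there is V7.
C#-E-G#-B has root C#, degree 1 in C# minor, so i7.

i - iiø42 - V7 - i7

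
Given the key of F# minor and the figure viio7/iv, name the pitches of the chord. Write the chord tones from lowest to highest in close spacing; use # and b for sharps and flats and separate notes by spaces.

A# C# E G

The slash marks an applied leading-tone chord: viio of iv. In F# minor, iv is B, so the leading tone to it is A#, a half step below.
Building a fully diminished seventh chord on A# gives A#-C#-E-G.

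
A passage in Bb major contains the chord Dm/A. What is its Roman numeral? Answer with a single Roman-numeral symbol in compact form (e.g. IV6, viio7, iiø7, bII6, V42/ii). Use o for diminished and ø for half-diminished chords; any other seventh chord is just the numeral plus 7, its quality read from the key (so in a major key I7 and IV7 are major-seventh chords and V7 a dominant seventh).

Stacked in thirds the chord is D-F-A: a minor triad on D.
D is scale degree 3 in Bb major, and a minor triad on that degree is written iii.
With A in the bass the chord is in second inversion, so the figured bass is 64.

iii64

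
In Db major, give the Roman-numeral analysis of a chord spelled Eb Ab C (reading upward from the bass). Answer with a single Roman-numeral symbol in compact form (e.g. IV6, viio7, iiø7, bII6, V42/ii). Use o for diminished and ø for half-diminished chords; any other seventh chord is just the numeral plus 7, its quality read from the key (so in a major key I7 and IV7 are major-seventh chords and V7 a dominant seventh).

Stacked in thirds the chord is Ab-C-Eb: a major triad on Ab.
Ab is scale degree 5 in Db major, and a major triad on that degree is written V.
With Eb in the bass the chord is in second inversion, so the figured bass is 64.

V64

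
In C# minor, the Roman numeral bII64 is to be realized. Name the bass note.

bII in C# minor has root D; the chord is D-F#-A.
The figure 64 means second inversion — the fifth is in the bass.

A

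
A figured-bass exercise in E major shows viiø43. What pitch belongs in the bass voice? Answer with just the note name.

viiø in E major has root D#; the chord is D#-F#-A-C#.
The figure 43 means second inversion — the fifth is in the bass.

A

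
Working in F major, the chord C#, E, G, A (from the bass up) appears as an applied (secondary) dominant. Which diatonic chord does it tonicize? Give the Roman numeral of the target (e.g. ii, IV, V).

The chord is a dominant seventh chord on A.
A dominant resolves down a perfect fifth: A → D. In F major, D is scale degree 6, i.e. vi.

vi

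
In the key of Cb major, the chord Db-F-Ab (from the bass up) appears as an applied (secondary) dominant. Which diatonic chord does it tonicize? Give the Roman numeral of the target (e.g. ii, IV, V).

V

The chord is a major triad on Db.
A dominant resolves down a perfect fifth: Db → Gb. In Cb major, Gb is scale degree 5, i.e. V.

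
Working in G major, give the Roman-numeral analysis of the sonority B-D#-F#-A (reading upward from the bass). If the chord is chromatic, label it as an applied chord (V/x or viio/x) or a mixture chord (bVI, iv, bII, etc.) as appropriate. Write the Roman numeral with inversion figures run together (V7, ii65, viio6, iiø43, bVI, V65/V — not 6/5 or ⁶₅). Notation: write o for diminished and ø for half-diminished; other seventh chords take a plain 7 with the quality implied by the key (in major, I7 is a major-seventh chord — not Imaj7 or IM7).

V7/vi

The pitches B-D#-F#-A form a dominant seventh chord rooted on B.
B is not a diatonic chord root with this quality in G major, but it lies a perfect fifth above E (vi), so the chord functions as an applied dominant of vi.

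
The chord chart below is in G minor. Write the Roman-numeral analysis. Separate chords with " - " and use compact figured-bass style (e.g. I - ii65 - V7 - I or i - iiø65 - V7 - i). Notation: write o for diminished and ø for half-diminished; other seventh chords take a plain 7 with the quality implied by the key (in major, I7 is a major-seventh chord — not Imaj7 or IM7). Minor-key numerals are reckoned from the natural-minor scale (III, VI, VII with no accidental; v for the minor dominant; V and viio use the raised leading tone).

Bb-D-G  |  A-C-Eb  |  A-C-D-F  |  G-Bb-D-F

i6 - iio - v43 - i7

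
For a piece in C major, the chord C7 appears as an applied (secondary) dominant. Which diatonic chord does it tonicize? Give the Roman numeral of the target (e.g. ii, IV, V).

IV

The chord is a dominant seventh chord on C.
A dominant resolves down a perfect fifth: C → F. In C major, F is scale degree 4, i.e. IV.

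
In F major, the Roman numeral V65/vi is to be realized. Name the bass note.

The applied chord V65/vi is rooted on A: A-C#-E-G.
The figure 65 means first inversion — the third is in the bass.

C#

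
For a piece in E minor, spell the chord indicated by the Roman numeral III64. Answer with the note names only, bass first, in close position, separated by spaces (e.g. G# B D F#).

The numeral's case and figure indicate a major triad. In E minor its root, scale degree 3, is G.
That chord is spelled G-B-D.
With the 64 figure the chord is in second inversion; from the bass D upward in close position it reads D-G-B.

D G B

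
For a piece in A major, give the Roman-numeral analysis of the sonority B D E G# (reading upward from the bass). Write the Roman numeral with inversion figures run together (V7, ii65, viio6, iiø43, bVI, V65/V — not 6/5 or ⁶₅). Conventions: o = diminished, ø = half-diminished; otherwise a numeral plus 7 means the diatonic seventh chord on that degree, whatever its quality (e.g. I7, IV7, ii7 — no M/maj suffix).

V43

Stacked in thirds the chord is E-G#-B-D: a dominant seventh chord on E.
In A major, E is the dominant; the diatonic dominant seventh chord there is V7.
With B in the bass the chord is in second inversion, so the figured bass is 43.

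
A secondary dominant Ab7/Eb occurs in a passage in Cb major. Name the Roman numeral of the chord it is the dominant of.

The chord is a dominant seventh chord on Ab.
A dominant resolves down a perfect fifth: Ab → Db. In Cb major, Db is scale degree 2, i.e. ii.

ii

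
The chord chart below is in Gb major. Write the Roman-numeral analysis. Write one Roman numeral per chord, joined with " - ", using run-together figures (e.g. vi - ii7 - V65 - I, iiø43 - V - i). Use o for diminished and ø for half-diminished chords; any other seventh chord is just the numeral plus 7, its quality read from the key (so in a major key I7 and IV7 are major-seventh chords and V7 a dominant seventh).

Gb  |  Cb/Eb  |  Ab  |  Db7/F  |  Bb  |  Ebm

I - IV6 - V/V - V65 - V/vi - vi

Gb: major triad on Gb = scale degree 1 → I.
Cb/Eb has root Cb, degree 4 in Gb major, so IV6.
Ab is the secondary dominant of V (major triad on Ab): V/V.
Db7/F: root Db is the dominant; dominant seventh chord there is V65.
Bb: a major triad on Bb, the applied dominant of vi → V/vi.
Ebm: root Eb is the submediant; minor triad there is vi.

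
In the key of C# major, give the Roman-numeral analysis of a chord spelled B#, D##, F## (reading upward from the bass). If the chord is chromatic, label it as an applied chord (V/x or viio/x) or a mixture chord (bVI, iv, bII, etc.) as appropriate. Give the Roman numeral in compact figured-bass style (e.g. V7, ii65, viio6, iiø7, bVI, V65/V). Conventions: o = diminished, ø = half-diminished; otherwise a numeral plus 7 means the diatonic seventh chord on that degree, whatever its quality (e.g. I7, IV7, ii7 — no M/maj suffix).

Stacked in thirds the chord is B#-D##-F##: a major triad on B#.
B# is not a diatonic chord root with this quality in C# major, but it lies a perfect fifth above E# (iii), so the chord functions as an applied dominant of iii.

V/iii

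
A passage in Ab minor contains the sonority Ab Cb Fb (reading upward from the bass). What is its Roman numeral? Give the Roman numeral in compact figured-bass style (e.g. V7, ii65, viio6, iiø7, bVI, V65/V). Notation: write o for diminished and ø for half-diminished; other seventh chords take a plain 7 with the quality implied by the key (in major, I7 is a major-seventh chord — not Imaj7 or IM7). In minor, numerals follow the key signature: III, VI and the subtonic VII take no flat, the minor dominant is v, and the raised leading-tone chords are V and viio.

The pitches Fb-Ab-Cb form a major triad rooted on Fb.
Fb is scale degree 6 in Ab minor, and a major triad on that degree is written VI.
With Ab in the bass the chord is in first inversion, so the figured bass is 6.

VI6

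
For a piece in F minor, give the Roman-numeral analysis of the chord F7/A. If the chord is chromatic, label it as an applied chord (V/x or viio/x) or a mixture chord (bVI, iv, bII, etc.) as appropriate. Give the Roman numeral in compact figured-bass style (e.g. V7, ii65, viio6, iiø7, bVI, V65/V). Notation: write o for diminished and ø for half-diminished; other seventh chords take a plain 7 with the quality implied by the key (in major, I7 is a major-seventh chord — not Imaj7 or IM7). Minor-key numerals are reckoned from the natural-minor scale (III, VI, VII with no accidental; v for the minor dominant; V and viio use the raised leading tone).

V65/iv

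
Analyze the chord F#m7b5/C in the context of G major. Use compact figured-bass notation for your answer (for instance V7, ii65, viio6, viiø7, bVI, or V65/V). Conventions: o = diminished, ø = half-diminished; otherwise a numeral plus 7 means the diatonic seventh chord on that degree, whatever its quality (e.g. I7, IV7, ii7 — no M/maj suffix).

The pitches F#-A-C-E form a half-diminished seventh chord rooted on F#.
In G major, F# is the leading tone; the diatonic half-diminished seventh chord there is viiø7.
With C in the bass the chord is in second inversion, so the figured bass is 43.

viiø43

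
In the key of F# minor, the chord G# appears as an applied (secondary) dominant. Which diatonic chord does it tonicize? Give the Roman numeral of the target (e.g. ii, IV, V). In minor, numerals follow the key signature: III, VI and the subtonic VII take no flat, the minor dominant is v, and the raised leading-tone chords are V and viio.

V

The chord is a major triad on G#.
A dominant resolves down a perfect fifth: G# → C#. In F# minor, C# is scale degree 5, i.e. V.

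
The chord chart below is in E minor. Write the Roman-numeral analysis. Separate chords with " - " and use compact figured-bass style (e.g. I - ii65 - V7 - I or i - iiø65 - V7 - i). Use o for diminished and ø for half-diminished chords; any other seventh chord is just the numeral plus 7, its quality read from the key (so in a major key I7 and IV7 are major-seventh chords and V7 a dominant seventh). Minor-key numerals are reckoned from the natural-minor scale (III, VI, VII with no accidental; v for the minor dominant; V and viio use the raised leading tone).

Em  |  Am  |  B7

Em: minor triad on E = scale degree 1 → i.
Am: minor triad on A = scale degree 4 → iv.
B7: root B is the dominant; dominant seventh chord there is V7.

i - iv - V7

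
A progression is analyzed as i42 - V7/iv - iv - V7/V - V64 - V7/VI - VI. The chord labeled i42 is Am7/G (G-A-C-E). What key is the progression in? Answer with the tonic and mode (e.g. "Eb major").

A minor

The chord Am7/G is a minor seventh chord rooted on A; its label is i42.
If A is scale degree 1 and the mode makes that degree carry a minor seventh chord, the tonic is A and the mode is minor.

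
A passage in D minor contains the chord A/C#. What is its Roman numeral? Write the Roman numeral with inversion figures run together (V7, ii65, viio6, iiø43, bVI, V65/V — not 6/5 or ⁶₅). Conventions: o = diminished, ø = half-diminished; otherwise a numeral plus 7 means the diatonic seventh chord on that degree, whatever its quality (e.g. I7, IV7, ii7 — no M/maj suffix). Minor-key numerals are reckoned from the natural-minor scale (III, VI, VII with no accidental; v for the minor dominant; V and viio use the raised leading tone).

Stacked in thirds the chord is A-C#-E: a major triad on A.
In D minor, A is the dominant; the diatonic major triad there is V.
With C# in the bass the chord is in first inversion, so the figured bass is 6.

V6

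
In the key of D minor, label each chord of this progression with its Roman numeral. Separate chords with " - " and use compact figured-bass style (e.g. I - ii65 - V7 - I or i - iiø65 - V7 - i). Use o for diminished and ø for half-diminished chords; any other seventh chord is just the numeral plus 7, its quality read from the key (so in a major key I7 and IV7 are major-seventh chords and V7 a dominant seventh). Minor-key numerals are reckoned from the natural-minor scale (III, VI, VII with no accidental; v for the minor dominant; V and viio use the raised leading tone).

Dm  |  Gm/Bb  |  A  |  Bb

Dm: minor triad on D = scale degree 1 → i.
Gm/Bb: minor triad on G = scale degree 4 → iv6.
A: root A is the dominant; major triad there is V.
Bb has root Bb, degree 6 in D minor, so VI.

i - iv6 - V - VI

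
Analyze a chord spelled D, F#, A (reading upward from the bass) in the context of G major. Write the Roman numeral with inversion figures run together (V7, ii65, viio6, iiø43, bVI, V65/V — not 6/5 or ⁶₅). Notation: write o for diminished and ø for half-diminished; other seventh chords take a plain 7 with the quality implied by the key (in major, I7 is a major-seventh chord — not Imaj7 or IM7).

Stacked in thirds the chord is D-F#-A: a major triad on D.
In G major, D is the dominant; the diatonic major triad there is V.

V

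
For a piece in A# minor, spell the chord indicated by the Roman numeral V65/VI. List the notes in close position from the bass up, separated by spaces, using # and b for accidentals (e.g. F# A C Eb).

V65/VI is a secondary dominant — the dominant seventh of VI. VI in A# minor is F#, so the applied chord's root is C#, a perfect fifth above.
Building a dominant seventh chord on C# gives C#-E#-G#-B.
With the 65 figure the chord is in first inversion; from the bass E# upward in close position it reads E#-G#-B-C#.

E# G# B C#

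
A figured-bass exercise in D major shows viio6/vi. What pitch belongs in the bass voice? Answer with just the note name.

C#

The applied chord viio6/vi is rooted on A#: A#-C#-E.
The figure 6 means first inversion — the third is in the bass.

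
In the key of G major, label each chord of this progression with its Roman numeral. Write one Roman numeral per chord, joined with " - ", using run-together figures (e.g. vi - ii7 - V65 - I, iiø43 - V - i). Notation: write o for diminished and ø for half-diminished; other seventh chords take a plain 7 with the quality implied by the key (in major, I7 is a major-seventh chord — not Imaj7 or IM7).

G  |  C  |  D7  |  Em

G has root G, degree 1 in G major, so I.
C: major triad on C = scale degree 4 → IV.
D7 has root D, degree 5 in G major, so V7.
Em has root E, degree 6 in G major, so vi.

I - IV - V7 - vi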